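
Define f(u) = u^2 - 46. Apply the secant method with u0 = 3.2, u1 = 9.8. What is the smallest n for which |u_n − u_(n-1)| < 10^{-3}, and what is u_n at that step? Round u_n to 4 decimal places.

f(3.2) = -35.760000, f(9.8) = 50.040000
u2 = 9.800000 − 50.040000·(6.600000)/(85.800000) = 5.950769;  |Δ| = 3.849231
f(5.950769) = -10.588346
u3 = 5.950769 − (-10.588346)·(-3.849231)/(-60.628346) = 6.623012;  |Δ| = 0.672243
f(6.623012) = -2.135708
u4 = 6.623012 − (-2.135708)·(0.672243)/(8.452638) = 6.792866;  |Δ| = 0.169854
f(6.792866) = 0.143034
u5 = 6.792866 − 0.143034·(0.169854)/(2.278742) = 6.782205;  |Δ| = 0.010662
f(6.782205) = -0.001697
u6 = 6.782205 − (-0.001697)·(-0.010662)/(-0.144731) = 6.782330;  |Δ| = 0.000125
|u6 − u5| = 0.000125 < 10^{-3}

n = 6, u_n = 6.7823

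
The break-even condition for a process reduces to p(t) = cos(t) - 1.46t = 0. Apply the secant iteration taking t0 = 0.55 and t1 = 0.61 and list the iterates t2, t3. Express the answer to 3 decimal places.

0.575, 0.575

p(0.55) = 0.04952, p(0.61) = -0.07095
t2 = 0.61000 − (-0.07095)·(0.61000 − 0.55000) / (-0.07095 − 0.04952) = 0.61000 − (-0.00426)/(-0.12048) = 0.57466
p(0.57466) = 0.00036
t3 = 0.57466 − 0.00036·(0.57466 − 0.61000) / (0.00036 − (-0.07095)) = 0.57466 − (-0.00001)/(0.07132) = 0.57485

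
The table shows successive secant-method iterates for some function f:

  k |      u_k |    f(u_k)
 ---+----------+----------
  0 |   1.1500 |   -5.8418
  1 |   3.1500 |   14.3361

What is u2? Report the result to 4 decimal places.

1.7290

u2 = 3.1500 − 14.3361·(3.1500 − 1.1500) / (14.3361 − (-5.8418))
   = 3.1500 − (28.672200)/(20.177900) = 1.729030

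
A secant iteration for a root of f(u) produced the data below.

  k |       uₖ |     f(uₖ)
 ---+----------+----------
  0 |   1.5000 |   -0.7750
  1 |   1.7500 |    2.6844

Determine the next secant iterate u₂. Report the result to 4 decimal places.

u₂ = 1.7500 − 2.6844·(1.7500 − 1.5000) / (2.6844 − (-0.7750))
   = 1.7500 − (0.671100)/(3.459400) = 1.556007

1.5560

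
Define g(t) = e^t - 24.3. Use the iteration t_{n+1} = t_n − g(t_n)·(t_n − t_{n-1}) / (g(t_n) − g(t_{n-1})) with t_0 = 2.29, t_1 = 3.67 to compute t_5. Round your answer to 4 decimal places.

3.1903

g(2.29) = -14.425062, g(3.67) = 14.951906
t_2 = 3.670000 − 14.951906·(3.670000 − 2.290000) / (14.951906 − (-14.425062)) = 3.670000 − (20.633630)/(29.376968) = 2.967626
g(2.967626) = -4.854307
t_3 = 2.967626 − (-4.854307)·(2.967626 − 3.670000) / (-4.854307 − 14.951906) = 2.967626 − (3.409541)/(-19.806213) = 3.139771
g(3.139771) = -1.201432
t_4 = 3.139771 − (-1.201432)·(3.139771 − 2.967626) / (-1.201432 − (-4.854307)) = 3.139771 − (-0.206821)/(3.652875) = 3.196389
g(3.196389) = 0.144108
t_5 = 3.196389 − 0.144108·(3.196389 − 3.139771) / (0.144108 − (-1.201432)) = 3.196389 − (0.008159)/(1.345539) = 3.190325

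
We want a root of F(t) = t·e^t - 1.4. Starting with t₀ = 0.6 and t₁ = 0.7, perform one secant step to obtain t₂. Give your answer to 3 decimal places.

0.697

F(0.6) = -0.30673, F(0.7) = 0.00963
t₂ = 0.70000 − 0.00963·(0.70000 − 0.60000) / (0.00963 − (-0.30673)) = 0.70000 − (0.00096)/(0.31636) = 0.69696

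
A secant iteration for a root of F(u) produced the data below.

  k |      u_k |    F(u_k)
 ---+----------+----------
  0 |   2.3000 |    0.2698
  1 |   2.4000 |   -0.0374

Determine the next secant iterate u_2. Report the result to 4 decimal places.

2.3878

u_2 = 2.4000 − (-0.0374)·(2.4000 − 2.3000) / (-0.0374 − 0.2698)
   = 2.4000 − (-0.003740)/(-0.307200) = 2.387826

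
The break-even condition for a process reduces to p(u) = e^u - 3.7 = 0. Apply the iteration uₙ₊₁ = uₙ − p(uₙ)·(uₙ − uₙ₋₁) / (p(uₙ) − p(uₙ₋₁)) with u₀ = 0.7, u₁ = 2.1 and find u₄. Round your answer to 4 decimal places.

1.3177

p(0.7) = -1.686247, p(2.1) = 4.466170
u₂ = 2.100000 − 4.466170·(2.100000 − 0.700000) / (4.466170 − (-1.686247)) = 2.100000 − (6.252638)/(6.152417) = 1.083710
p(1.083710) = -0.744374
u₃ = 1.083710 − (-0.744374)·(1.083710 − 2.100000) / (-0.744374 − 4.466170) = 1.083710 − (0.756500)/(-5.210544) = 1.228897
p(1.228897) = -0.282543
u₄ = 1.228897 − (-0.282543)·(1.228897 − 1.083710) / (-0.282543 − (-0.744374)) = 1.228897 − (-0.041021)/(0.461831) = 1.317720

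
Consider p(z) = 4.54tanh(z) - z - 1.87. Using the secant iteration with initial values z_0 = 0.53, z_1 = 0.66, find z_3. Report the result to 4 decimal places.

0.6143

p(0.53) = -0.196370, p(0.66) = 0.095770
z_2 = 0.660000 − 0.095770·(0.660000 − 0.530000) / (0.095770 − (-0.196370)) = 0.660000 − (0.012450)/(0.292140) = 0.617383
p(0.617383) = 0.006454
z_3 = 0.617383 − 0.006454·(0.617383 − 0.660000) / (0.006454 − 0.095770) = 0.617383 − (-0.000275)/(-0.089316) = 0.614303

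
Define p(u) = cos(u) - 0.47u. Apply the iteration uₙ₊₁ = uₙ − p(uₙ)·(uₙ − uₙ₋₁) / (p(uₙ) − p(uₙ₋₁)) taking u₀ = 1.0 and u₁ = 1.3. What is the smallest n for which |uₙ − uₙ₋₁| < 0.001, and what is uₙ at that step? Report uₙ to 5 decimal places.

p(1.0) = 0.0703023, p(1.3) = -0.3435012
u₂ = 1.3000000 − (-0.3435012)·(0.3000000)/(-0.4138035) = 1.0509679;  |Δ| = 0.2490321
p(1.0509679) = 0.0027763
u₃ = 1.0509679 − 0.0027763·(-0.2490321)/(0.3462775) = 1.0529645;  |Δ| = 0.0019967
p(1.0529645) = 0.0001040
u₄ = 1.0529645 − 0.0001040·(0.0019967)/(-0.0026723) = 1.0530423;  |Δ| = 0.0000777
|u₄ − u₃| = 0.0000777 < 0.001

n = 4, uₙ = 1.05304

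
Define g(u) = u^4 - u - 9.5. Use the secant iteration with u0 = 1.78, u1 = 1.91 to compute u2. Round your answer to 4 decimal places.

1.8314

g(1.78) = -1.241241, g(1.91) = 1.898634
u2 = 1.910000 − 1.898634·(1.910000 − 1.780000) / (1.898634 − (-1.241241)) = 1.910000 − (0.246822)/(3.139875) = 1.831391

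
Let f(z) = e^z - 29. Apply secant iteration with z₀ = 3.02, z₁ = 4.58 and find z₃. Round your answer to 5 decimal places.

f(3.02) = -8.5087083, f(4.58) = 68.5143942
z₂ = 4.5800000 − 68.5143942·(4.5800000 − 3.0200000) / (68.5143942 − (-8.5087083)) = 4.5800000 − (106.8824550)/(77.0231025) = 3.1923325
f(3.1923325) = -4.6548533
z₃ = 3.1923325 − (-4.6548533)·(3.1923325 − 4.5800000) / (-4.6548533 − 68.5143942) = 3.1923325 − (6.4593886)/(-73.1692475) = 3.2806126

3.28061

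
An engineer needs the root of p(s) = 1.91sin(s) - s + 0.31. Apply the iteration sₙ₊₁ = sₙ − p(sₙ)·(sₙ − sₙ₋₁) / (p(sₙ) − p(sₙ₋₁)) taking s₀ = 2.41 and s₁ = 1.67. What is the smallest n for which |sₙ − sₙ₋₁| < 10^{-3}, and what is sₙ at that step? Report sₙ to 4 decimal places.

n = 5, sₙ = 2.0257

p(2.41) = -0.824014, p(1.67) = 0.540609
s₂ = 1.670000 − 0.540609·(-0.740000)/(1.364623) = 1.963158;  |Δ| = 0.293158
p(1.963158) = 0.111698
s₃ = 1.963158 − 0.111698·(0.293158)/(-0.428912) = 2.039503;  |Δ| = 0.076345
p(2.039503) = -0.025490
s₄ = 2.039503 − (-0.025490)·(0.076345)/(-0.137188) = 2.025318;  |Δ| = 0.014185
p(2.025318) = 0.000762
s₅ = 2.025318 − 0.000762·(-0.014185)/(0.026253) = 2.025730;  |Δ| = 0.000412
|s₅ − s₄| = 0.000412 < 10^{-3}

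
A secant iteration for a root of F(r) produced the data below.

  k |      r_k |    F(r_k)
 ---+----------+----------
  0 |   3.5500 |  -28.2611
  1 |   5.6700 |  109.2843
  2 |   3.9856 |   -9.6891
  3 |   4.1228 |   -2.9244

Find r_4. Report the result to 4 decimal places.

4.1821

r_4 = 4.1228 − (-2.9244)·(4.1228 − 3.9856) / (-2.9244 − (-9.6891))
   = 4.1228 − (-0.401228)/(6.764700) = 4.182112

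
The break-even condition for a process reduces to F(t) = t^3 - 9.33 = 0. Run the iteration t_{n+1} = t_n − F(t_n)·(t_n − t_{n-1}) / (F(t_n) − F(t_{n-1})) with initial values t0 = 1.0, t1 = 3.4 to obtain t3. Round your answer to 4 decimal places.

1.8266

F(1.0) = -8.330000, F(3.4) = 29.974000
t2 = 3.400000 − 29.974000·(3.400000 − 1.000000) / (29.974000 − (-8.330000)) = 3.400000 − (71.937600)/(38.304000) = 1.521930
F(1.521930) = -5.804799
t3 = 1.521930 − (-5.804799)·(1.521930 − 3.400000) / (-5.804799 − 29.974000) = 1.521930 − (10.901820)/(-35.778799) = 1.826630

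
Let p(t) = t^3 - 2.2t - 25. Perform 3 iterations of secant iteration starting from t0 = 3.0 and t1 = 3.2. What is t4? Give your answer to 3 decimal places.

p(3.0) = -4.60000, p(3.2) = 0.72800
t2 = 3.20000 − 0.72800·(3.20000 − 3.00000) / (0.72800 − (-4.60000)) = 3.20000 − (0.14560)/(5.32800) = 3.17267
p(3.17267) = -0.04423
t3 = 3.17267 − (-0.04423)·(3.17267 − 3.20000) / (-0.04423 − 0.72800) = 3.17267 − (0.00121)/(-0.77223) = 3.17424
p(3.17424) = -0.00038
t4 = 3.17424 − (-0.00038)·(3.17424 − 3.17267) / (-0.00038 − (-0.04423)) = 3.17424 − (0.00000)/(0.04384) = 3.17425

3.174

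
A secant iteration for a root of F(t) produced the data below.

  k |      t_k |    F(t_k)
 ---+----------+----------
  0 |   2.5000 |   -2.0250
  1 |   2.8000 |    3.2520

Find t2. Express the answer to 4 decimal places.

t2 = 2.8000 − 3.2520·(2.8000 − 2.5000) / (3.2520 − (-2.0250))
   = 2.8000 − (0.975600)/(5.277000) = 2.615122

2.6151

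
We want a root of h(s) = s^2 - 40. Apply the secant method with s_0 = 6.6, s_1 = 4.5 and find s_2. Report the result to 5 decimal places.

6.27928

h(6.6) = 3.5600000, h(4.5) = -19.7500000
s_2 = 4.5000000 − (-19.7500000)·(4.5000000 − 6.6000000) / (-19.7500000 − 3.5600000) = 4.5000000 − (41.4750000)/(-23.3100000) = 6.2792793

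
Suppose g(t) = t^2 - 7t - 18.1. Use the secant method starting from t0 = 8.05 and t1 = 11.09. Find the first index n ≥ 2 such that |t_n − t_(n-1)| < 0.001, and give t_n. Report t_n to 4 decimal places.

n = 5, t_n = 9.0091

g(8.05) = -9.647500, g(11.09) = 27.258100
t2 = 11.090000 − 27.258100·(3.040000)/(36.905600) = 8.844687;  |Δ| = 2.245313
g(8.844687) = -1.784321
t3 = 8.844687 − (-1.784321)·(-2.245313)/(-29.042421) = 8.982636;  |Δ| = 0.137949
g(8.982636) = -0.290708
t4 = 8.982636 − (-0.290708)·(0.137949)/(1.493613) = 9.009485;  |Δ| = 0.026849
g(9.009485) = 0.004425
t5 = 9.009485 − 0.004425·(0.026849)/(0.295133) = 9.009082;  |Δ| = 0.000403
|t5 − t4| = 0.000403 < 0.001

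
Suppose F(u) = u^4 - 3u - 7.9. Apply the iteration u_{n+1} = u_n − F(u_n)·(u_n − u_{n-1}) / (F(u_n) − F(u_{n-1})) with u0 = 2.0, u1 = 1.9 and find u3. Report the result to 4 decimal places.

1.9228

F(2.0) = 2.100000, F(1.9) = -0.567900
u2 = 1.900000 − (-0.567900)·(1.900000 − 2.000000) / (-0.567900 − 2.100000) = 1.900000 − (0.056790)/(-2.667900) = 1.921286
F(1.921286) = -0.037858
u3 = 1.921286 − (-0.037858)·(1.921286 − 1.900000) / (-0.037858 − (-0.567900)) = 1.921286 − (-0.000806)/(0.530042) = 1.922807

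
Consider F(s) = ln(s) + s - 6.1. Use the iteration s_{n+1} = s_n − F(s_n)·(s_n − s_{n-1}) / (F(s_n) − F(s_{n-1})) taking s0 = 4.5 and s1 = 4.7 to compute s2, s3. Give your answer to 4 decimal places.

F(4.5) = -0.095923, F(4.7) = 0.147563
s2 = 4.700000 − 0.147563·(4.700000 − 4.500000) / (0.147563 − (-0.095923)) = 4.700000 − (0.029513)/(0.243485) = 4.578791
F(4.578791) = 0.000226
s3 = 4.578791 − 0.000226·(4.578791 − 4.700000) / (0.000226 − 0.147563) = 4.578791 − (-0.000027)/(-0.147336) = 4.578605

4.5788, 4.5786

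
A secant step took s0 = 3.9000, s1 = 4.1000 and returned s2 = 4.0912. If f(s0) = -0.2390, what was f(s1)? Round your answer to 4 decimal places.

0.0110

The secant line through (3.9000, -0.2390) and (4.1000, f(s1)) crosses zero at s2 = 4.0912.
So (3.9000, -0.2390), (4.1000, f(s1)), (4.0912, 0) are collinear:
f(s1) = -0.2390 · (4.1000 − 4.0912) / (3.9000 − 4.0912) = -0.2390 · (0.008800)/(-0.191200) = 0.011000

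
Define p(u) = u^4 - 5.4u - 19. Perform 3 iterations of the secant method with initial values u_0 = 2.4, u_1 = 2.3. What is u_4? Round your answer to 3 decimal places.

p(2.4) = 1.21760, p(2.3) = -3.43590
u_2 = 2.30000 − (-3.43590)·(2.30000 − 2.40000) / (-3.43590 − 1.21760) = 2.30000 − (0.34359)/(-4.65350) = 2.37383
p(2.37383) = -0.06445
u_3 = 2.37383 − (-0.06445)·(2.37383 − 2.30000) / (-0.06445 − (-3.43590)) = 2.37383 − (-0.00476)/(3.37145) = 2.37525
p(2.37525) = 0.00352
u_4 = 2.37525 − 0.00352·(2.37525 − 2.37383) / (0.00352 − (-0.06445)) = 2.37525 − (0.00000)/(0.06797) = 2.37517

2.375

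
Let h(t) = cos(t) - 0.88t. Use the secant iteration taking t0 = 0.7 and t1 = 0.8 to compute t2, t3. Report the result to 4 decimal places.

h(0.7) = 0.148842, h(0.8) = -0.007293
t2 = 0.800000 − (-0.007293)·(0.800000 − 0.700000) / (-0.007293 − 0.148842) = 0.800000 − (-0.000729)/(-0.156135) = 0.795329
h(0.795329) = 0.000161
t3 = 0.795329 − 0.000161·(0.795329 − 0.800000) / (0.000161 − (-0.007293)) = 0.795329 − (-0.000001)/(0.007454) = 0.795429

0.7953, 0.7954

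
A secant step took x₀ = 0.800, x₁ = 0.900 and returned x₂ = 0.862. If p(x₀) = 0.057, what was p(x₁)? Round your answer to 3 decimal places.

-0.035

The secant line through (0.800, 0.057) and (0.900, p(x₁)) crosses zero at x₂ = 0.862.
So (0.800, 0.057), (0.900, p(x₁)), (0.862, 0) are collinear:
p(x₁) = 0.057 · (0.900 − 0.862) / (0.800 − 0.862) = 0.057 · (0.03800)/(-0.06200) = -0.03494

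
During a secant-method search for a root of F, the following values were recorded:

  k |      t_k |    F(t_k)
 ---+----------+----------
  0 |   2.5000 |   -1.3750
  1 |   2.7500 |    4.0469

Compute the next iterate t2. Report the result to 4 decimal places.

2.5634

t2 = 2.7500 − 4.0469·(2.7500 − 2.5000) / (4.0469 − (-1.3750))
   = 2.7500 − (1.011725)/(5.421900) = 2.563400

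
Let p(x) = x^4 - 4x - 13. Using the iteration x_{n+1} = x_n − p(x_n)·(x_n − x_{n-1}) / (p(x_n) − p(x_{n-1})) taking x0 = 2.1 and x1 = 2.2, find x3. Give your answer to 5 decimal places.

p(2.1) = -1.9519000, p(2.2) = 1.6256000
x2 = 2.2000000 − 1.6256000·(2.2000000 − 2.1000000) / (1.6256000 − (-1.9519000)) = 2.2000000 − (0.1625600)/(3.5775000) = 2.1545604
p(2.1545604) = -0.0688642
x3 = 2.1545604 − (-0.0688642)·(2.1545604 − 2.2000000) / (-0.0688642 − 1.6256000) = 2.1545604 − (0.0031292)/(-1.6944642) = 2.1564071

2.15641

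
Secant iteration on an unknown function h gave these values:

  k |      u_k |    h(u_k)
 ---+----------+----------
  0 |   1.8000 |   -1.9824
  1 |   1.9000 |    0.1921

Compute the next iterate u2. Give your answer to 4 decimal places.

1.8912

u2 = 1.9000 − 0.1921·(1.9000 − 1.8000) / (0.1921 − (-1.9824))
   = 1.9000 − (0.019210)/(2.174500) = 1.891166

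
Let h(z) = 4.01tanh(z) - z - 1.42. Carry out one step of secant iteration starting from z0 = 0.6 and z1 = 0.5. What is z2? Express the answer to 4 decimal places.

h(0.6) = 0.133569, h(0.5) = -0.066910
z2 = 0.500000 − (-0.066910)·(0.500000 − 0.600000) / (-0.066910 − 0.133569) = 0.500000 − (0.006691)/(-0.200479) = 0.533375

0.5334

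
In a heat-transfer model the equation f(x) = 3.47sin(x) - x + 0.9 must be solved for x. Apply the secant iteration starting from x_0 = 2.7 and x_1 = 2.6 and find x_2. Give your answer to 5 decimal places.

f(2.7) = -0.3169918, f(2.6) = 0.0887898
x_2 = 2.6000000 − 0.0887898·(2.6000000 − 2.7000000) / (0.0887898 − (-0.3169918)) = 2.6000000 − (-0.0088790)/(0.4057816) = 2.6218812

2.62188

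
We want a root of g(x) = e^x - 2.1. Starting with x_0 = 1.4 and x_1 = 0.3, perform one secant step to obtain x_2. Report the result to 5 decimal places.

0.60501

g(1.4) = 1.9552000, g(0.3) = -0.7501412
x_2 = 0.3000000 − (-0.7501412)·(0.3000000 − 1.4000000) / (-0.7501412 − 1.9552000) = 0.3000000 − (0.8251553)/(-2.7053412) = 0.6050097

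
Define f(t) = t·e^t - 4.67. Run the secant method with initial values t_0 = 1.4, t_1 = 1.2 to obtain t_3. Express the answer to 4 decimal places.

1.2885

f(1.4) = 1.007280, f(1.2) = -0.685860
t_2 = 1.200000 − (-0.685860)·(1.200000 − 1.400000) / (-0.685860 − 1.007280) = 1.200000 − (0.137172)/(-1.693140) = 1.281016
f(1.281016) = -0.057961
t_3 = 1.281016 − (-0.057961)·(1.281016 − 1.200000) / (-0.057961 − (-0.685860)) = 1.281016 − (-0.004696)/(0.627899) = 1.288495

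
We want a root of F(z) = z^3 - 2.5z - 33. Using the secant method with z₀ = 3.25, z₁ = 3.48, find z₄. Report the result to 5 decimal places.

F(3.25) = -6.7968750, F(3.48) = 0.4441920
z₂ = 3.4800000 − 0.4441920·(3.4800000 − 3.2500000) / (0.4441920 − (-6.7968750)) = 3.4800000 − (0.1021642)/(7.2410670) = 3.4658910
F(3.4658910) = -0.0310567
z₃ = 3.4658910 − (-0.0310567)·(3.4658910 − 3.4800000) / (-0.0310567 − 0.4441920) = 3.4658910 − (0.0004382)/(-0.4752487) = 3.4668130
F(3.4668130) = -0.0001266
z₄ = 3.4668130 − (-0.0001266)·(3.4668130 − 3.4658910) / (-0.0001266 − (-0.0310567)) = 3.4668130 − (-0.0000001)/(0.0309301) = 3.4668168

3.46682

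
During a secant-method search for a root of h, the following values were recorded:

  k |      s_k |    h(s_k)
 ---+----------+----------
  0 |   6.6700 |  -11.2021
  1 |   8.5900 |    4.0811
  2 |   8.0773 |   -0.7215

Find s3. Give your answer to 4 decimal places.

8.1543

s3 = 8.0773 − (-0.7215)·(8.0773 − 8.5900) / (-0.7215 − 4.0811)
   = 8.0773 − (0.369913)/(-4.802600) = 8.154323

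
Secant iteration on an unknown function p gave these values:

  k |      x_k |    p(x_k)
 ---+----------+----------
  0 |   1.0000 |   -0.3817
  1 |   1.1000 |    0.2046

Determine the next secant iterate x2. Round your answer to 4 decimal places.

x2 = 1.1000 − 0.2046·(1.1000 − 1.0000) / (0.2046 − (-0.3817))
   = 1.1000 − (0.020460)/(0.586300) = 1.065103

1.0651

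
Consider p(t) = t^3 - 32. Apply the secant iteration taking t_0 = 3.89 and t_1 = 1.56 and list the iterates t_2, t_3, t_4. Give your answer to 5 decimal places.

2.75334, 3.53094, 3.12711

p(3.89) = 26.8638690, p(1.56) = -28.2035840
t_2 = 1.5600000 − (-28.2035840)·(1.5600000 − 3.8900000) / (-28.2035840 − 26.8638690) = 1.5600000 − (65.7143507)/(-55.0674530) = 2.7533428
p(2.7533428) = -11.1271921
t_3 = 2.7533428 − (-11.1271921)·(2.7533428 − 1.5600000) / (-11.1271921 − (-28.2035840)) = 2.7533428 − (-13.2785550)/(17.0763919) = 3.5309401
p(3.5309401) = 12.0221287
t_4 = 3.5309401 − 12.0221287·(3.5309401 − 2.7533428) / (12.0221287 − (-11.1271921)) = 3.5309401 − (9.3483739)/(23.1493208) = 3.1271108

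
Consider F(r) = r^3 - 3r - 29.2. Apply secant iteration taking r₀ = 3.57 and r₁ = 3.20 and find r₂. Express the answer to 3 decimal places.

F(3.57) = 5.58929, F(3.20) = -6.03200
r₂ = 3.20000 − (-6.03200)·(3.20000 − 3.57000) / (-6.03200 − 5.58929) = 3.20000 − (2.23184)/(-11.62129) = 3.39205

3.392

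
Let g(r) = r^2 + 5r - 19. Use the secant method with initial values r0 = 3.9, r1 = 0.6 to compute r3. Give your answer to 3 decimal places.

2.593

g(3.9) = 15.71000, g(0.6) = -15.64000
r2 = 0.60000 − (-15.64000)·(0.60000 − 3.90000) / (-15.64000 − 15.71000) = 0.60000 − (51.61200)/(-31.35000) = 2.24632
g(2.24632) = -2.72249
r3 = 2.24632 − (-2.72249)·(2.24632 − 0.60000) / (-2.72249 − (-15.64000)) = 2.24632 − (-4.48207)/(12.91751) = 2.59329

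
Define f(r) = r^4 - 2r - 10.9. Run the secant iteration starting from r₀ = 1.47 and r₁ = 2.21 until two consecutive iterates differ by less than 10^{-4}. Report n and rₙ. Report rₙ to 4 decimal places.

f(1.47) = -9.170511, f(2.21) = 8.534433
r₂ = 2.210000 − 8.534433·(0.740000)/(17.704944) = 1.853293;  |Δ| = 0.356707
f(1.853293) = -2.809460
r₃ = 1.853293 − (-2.809460)·(-0.356707)/(-11.343893) = 1.941636;  |Δ| = 0.088343
f(1.941636) = -0.570748
r₄ = 1.941636 − (-0.570748)·(0.088343)/(2.238712) = 1.964159;  |Δ| = 0.022523
f(1.964159) = 0.055220
r₅ = 1.964159 − 0.055220·(0.022523)/(0.625968) = 1.962172;  |Δ| = 0.001987
f(1.962172) = -0.000937
r₆ = 1.962172 − (-0.000937)·(-0.001987)/(-0.056157) = 1.962205;  |Δ| = 0.000033
|r₆ − r₅| = 0.000033 < 10^{-4}

n = 6, rₙ = 1.9622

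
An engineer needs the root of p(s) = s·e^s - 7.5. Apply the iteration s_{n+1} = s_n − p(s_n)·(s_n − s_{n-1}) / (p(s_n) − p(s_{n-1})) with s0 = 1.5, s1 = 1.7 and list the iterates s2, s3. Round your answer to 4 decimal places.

p(1.5) = -0.777466, p(1.7) = 1.805711
s2 = 1.700000 − 1.805711·(1.700000 − 1.500000) / (1.805711 − (-0.777466)) = 1.700000 − (0.361142)/(2.583177) = 1.560195
p(1.560195) = -0.073868
s3 = 1.560195 − (-0.073868)·(1.560195 − 1.700000) / (-0.073868 − 1.805711) = 1.560195 − (0.010327)/(-1.879578) = 1.565689

1.5602, 1.5657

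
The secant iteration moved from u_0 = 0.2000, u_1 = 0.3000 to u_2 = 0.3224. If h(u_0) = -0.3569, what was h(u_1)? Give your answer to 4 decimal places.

The secant line through (0.2000, -0.3569) and (0.3000, h(u_1)) crosses zero at u_2 = 0.3224.
So (0.2000, -0.3569), (0.3000, h(u_1)), (0.3224, 0) are collinear:
h(u_1) = -0.3569 · (0.3000 − 0.3224) / (0.2000 − 0.3224) = -0.3569 · (-0.022400)/(-0.122400) = -0.065315

-0.0653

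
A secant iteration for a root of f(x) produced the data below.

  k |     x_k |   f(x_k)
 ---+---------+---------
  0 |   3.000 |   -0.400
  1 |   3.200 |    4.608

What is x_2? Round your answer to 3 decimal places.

x_2 = 3.200 − 4.608·(3.200 − 3.000) / (4.608 − (-0.400))
   = 3.200 − (0.92160)/(5.00800) = 3.01597

3.016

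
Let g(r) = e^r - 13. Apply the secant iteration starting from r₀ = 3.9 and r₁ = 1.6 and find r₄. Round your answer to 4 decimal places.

g(3.9) = 36.402449, g(1.6) = -8.046968
r₂ = 1.600000 − (-8.046968)·(1.600000 − 3.900000) / (-8.046968 − 36.402449) = 1.600000 − (18.508025)/(-44.449417) = 2.016384
g(2.016384) = -5.488885
r₃ = 2.016384 − (-5.488885)·(2.016384 − 1.600000) / (-5.488885 − (-8.046968)) = 2.016384 − (-2.285484)/(2.558083) = 2.909820
g(2.909820) = 5.353495
r₄ = 2.909820 − 5.353495·(2.909820 − 2.016384) / (5.353495 − (-5.488885)) = 2.909820 − (4.783006)/(10.842380) = 2.468680

2.4687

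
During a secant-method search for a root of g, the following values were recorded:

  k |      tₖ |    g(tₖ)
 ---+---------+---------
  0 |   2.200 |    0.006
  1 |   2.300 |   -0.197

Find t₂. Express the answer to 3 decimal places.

2.203

t₂ = 2.300 − (-0.197)·(2.300 − 2.200) / (-0.197 − 0.006)
   = 2.300 − (-0.01970)/(-0.20300) = 2.20296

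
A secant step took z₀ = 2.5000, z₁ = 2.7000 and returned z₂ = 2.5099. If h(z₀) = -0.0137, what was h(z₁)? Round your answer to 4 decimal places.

The secant line through (2.5000, -0.0137) and (2.7000, h(z₁)) crosses zero at z₂ = 2.5099.
So (2.5000, -0.0137), (2.7000, h(z₁)), (2.5099, 0) are collinear:
h(z₁) = -0.0137 · (2.7000 − 2.5099) / (2.5000 − 2.5099) = -0.0137 · (0.190100)/(-0.009900) = 0.263068

0.2631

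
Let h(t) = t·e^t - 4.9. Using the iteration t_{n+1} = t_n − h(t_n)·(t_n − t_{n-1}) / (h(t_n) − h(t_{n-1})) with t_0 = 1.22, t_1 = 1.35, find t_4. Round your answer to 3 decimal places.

1.315

h(1.22) = -0.76763, h(1.35) = 0.30752
t_2 = 1.35000 − 0.30752·(1.35000 − 1.22000) / (0.30752 − (-0.76763)) = 1.35000 − (0.03998)/(1.07516) = 1.31282
h(1.31282) = -0.02075
t_3 = 1.31282 − (-0.02075)·(1.31282 − 1.35000) / (-0.02075 − 0.30752) = 1.31282 − (0.00077)/(-0.32828) = 1.31517
h(1.31517) = -0.00051
t_4 = 1.31517 − (-0.00051)·(1.31517 − 1.31282) / (-0.00051 − (-0.02075)) = 1.31517 − (0.00000)/(0.02024) = 1.31523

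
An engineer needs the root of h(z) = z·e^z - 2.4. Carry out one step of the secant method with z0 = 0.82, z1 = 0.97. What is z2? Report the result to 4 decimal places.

h(0.82) = -0.538190, h(0.97) = 0.158806
z2 = 0.970000 − 0.158806·(0.970000 − 0.820000) / (0.158806 − (-0.538190)) = 0.970000 − (0.023821)/(0.696996) = 0.935823

0.9358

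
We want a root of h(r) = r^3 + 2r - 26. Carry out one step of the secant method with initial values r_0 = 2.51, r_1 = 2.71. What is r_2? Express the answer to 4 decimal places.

2.7402

h(2.51) = -5.166749, h(2.71) = -0.677489
r_2 = 2.710000 − (-0.677489)·(2.710000 − 2.510000) / (-0.677489 − (-5.166749)) = 2.710000 − (-0.135498)/(4.489260) = 2.740183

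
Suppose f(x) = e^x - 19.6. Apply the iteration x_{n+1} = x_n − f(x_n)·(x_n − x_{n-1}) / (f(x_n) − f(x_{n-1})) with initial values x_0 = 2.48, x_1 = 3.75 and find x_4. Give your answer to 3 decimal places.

2.981

f(2.48) = -7.65874, f(3.75) = 22.92108
x_2 = 3.75000 − 22.92108·(3.75000 − 2.48000) / (22.92108 − (-7.65874)) = 3.75000 − (29.10977)/(30.57982) = 2.79807
f(2.79807) = -3.18702
x_3 = 2.79807 − (-3.18702)·(2.79807 − 3.75000) / (-3.18702 − 22.92108) = 2.79807 − (3.03381)/(-26.10810) = 2.91427
f(2.91427) = -1.16457
x_4 = 2.91427 − (-1.16457)·(2.91427 − 2.79807) / (-1.16457 − (-3.18702)) = 2.91427 − (-0.13533)/(2.02245) = 2.98119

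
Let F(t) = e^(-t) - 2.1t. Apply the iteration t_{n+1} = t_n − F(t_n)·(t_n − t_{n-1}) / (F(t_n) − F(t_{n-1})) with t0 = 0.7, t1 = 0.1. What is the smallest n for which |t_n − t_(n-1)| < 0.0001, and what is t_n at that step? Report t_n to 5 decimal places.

F(0.7) = -0.9734147, F(0.1) = 0.6948374
t2 = 0.1000000 − 0.6948374·(-0.6000000)/(1.6682521) = 0.3499037;  |Δ| = 0.2499037
F(0.3499037) = -0.0300419
t3 = 0.3499037 − (-0.0300419)·(0.2499037)/(-0.7248794) = 0.3395467;  |Δ| = 0.0103570
F(0.3395467) = -0.0009551
t4 = 0.3395467 − (-0.0009551)·(-0.0103570)/(0.0290869) = 0.3392066;  |Δ| = 0.0003401
F(0.3392066) = 0.0000013
t5 = 0.3392066 − 0.0000013·(-0.0003401)/(0.0009564) = 0.3392071;  |Δ| = 0.0000005
|t5 − t4| = 0.0000005 < 0.0001

n = 5, t_n = 0.33921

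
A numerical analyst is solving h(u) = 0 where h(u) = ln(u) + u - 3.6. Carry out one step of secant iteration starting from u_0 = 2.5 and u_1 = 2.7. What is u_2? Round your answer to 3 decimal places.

2.633

h(2.5) = -0.18371, h(2.7) = 0.09325
u_2 = 2.70000 − 0.09325·(2.70000 − 2.50000) / (0.09325 − (-0.18371)) = 2.70000 − (0.01865)/(0.27696) = 2.63266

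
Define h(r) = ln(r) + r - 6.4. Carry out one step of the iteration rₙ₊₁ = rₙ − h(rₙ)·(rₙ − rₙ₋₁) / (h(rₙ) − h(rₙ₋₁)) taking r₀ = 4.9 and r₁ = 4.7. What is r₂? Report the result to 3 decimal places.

h(4.9) = 0.08924, h(4.7) = -0.15244
r₂ = 4.70000 − (-0.15244)·(4.70000 − 4.90000) / (-0.15244 − 0.08924) = 4.70000 − (0.03049)/(-0.24167) = 4.82615

4.826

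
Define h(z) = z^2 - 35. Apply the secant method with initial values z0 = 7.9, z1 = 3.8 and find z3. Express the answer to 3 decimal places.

5.997

h(7.9) = 27.41000, h(3.8) = -20.56000
z2 = 3.80000 − (-20.56000)·(3.80000 − 7.90000) / (-20.56000 − 27.41000) = 3.80000 − (84.29600)/(-47.97000) = 5.55726
h(5.55726) = -4.11681
z3 = 5.55726 − (-4.11681)·(5.55726 − 3.80000) / (-4.11681 − (-20.56000)) = 5.55726 − (-7.23432)/(16.44319) = 5.99722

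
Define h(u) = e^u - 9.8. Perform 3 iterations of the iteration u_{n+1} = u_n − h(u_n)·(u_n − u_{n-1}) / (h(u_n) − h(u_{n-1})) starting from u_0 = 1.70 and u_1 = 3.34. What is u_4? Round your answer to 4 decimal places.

2.3000

h(1.70) = -4.326053, h(3.34) = 18.419127
u_2 = 3.340000 − 18.419127·(3.340000 − 1.700000) / (18.419127 − (-4.326053)) = 3.340000 − (30.207368)/(22.745179) = 2.011922
h(2.011922) = -2.322323
u_3 = 2.011922 − (-2.322323)·(2.011922 − 3.340000) / (-2.322323 − 18.419127) = 2.011922 − (3.084225)/(-20.741450) = 2.160621
h(2.160621) = -1.123477
u_4 = 2.160621 − (-1.123477)·(2.160621 − 2.011922) / (-1.123477 − (-2.322323)) = 2.160621 − (-0.167060)/(1.198846) = 2.299971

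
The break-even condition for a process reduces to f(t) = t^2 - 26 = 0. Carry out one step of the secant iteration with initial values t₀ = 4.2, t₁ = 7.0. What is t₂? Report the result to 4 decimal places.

4.9464

f(4.2) = -8.360000, f(7.0) = 23.000000
t₂ = 7.000000 − 23.000000·(7.000000 − 4.200000) / (23.000000 − (-8.360000)) = 7.000000 − (64.400000)/(31.360000) = 4.946429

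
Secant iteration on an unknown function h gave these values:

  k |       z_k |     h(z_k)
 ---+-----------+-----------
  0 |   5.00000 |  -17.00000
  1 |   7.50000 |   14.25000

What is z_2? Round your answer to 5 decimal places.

6.36000

z_2 = 7.50000 − 14.25000·(7.50000 − 5.00000) / (14.25000 − (-17.00000))
   = 7.50000 − (35.6250000)/(31.2500000) = 6.3600000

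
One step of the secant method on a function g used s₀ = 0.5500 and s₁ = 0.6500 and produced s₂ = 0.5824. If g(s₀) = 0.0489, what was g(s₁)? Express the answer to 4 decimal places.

-0.1020

The secant line through (0.5500, 0.0489) and (0.6500, g(s₁)) crosses zero at s₂ = 0.5824.
So (0.5500, 0.0489), (0.6500, g(s₁)), (0.5824, 0) are collinear:
g(s₁) = 0.0489 · (0.6500 − 0.5824) / (0.5500 − 0.5824) = 0.0489 · (0.067600)/(-0.032400) = -0.102026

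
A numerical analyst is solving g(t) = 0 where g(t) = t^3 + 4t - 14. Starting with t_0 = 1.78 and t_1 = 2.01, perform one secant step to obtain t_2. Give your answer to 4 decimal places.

g(1.78) = -1.240248, g(2.01) = 2.160601
t_2 = 2.010000 − 2.160601·(2.010000 − 1.780000) / (2.160601 − (-1.240248)) = 2.010000 − (0.496938)/(3.400849) = 1.863878

1.8639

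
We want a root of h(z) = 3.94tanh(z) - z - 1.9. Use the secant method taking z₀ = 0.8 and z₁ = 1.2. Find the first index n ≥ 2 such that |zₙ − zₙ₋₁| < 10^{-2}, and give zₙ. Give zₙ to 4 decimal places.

n = 5, zₙ = 0.8768

h(0.8) = -0.083695, h(1.2) = 0.184599
z₂ = 1.200000 − 0.184599·(0.400000)/(0.268294) = 0.924781;  |Δ| = 0.275219
h(0.924781) = 0.044135
z₃ = 0.924781 − 0.044135·(-0.275219)/(-0.140464) = 0.838304;  |Δ| = 0.086477
h(0.838304) = -0.039760
z₄ = 0.838304 − (-0.039760)·(-0.086477)/(-0.083895) = 0.879287;  |Δ| = 0.040983
h(0.879287) = 0.002597
z₅ = 0.879287 − 0.002597·(0.040983)/(0.042357) = 0.876774;  |Δ| = 0.002513
|z₅ − z₄| = 0.002513 < 10^{-2}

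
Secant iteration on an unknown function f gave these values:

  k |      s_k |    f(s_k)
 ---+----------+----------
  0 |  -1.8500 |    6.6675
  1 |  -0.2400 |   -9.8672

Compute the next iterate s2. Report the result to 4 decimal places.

-1.2008

s2 = -0.2400 − (-9.8672)·(-0.2400 − (-1.8500)) / (-9.8672 − 6.6675)
   = -0.2400 − (-15.886192)/(-16.534700) = -1.200779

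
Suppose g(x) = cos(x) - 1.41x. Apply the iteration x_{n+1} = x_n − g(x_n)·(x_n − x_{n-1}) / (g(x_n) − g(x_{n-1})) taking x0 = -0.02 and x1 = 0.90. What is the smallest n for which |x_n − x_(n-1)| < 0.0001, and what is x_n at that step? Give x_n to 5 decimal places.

n = 5, x_n = 0.58951

g(-0.02) = 1.0280000, g(0.90) = -0.6473900
x2 = 0.9000000 − (-0.6473900)·(0.9200000)/(-1.6753900) = 0.5445014;  |Δ| = 0.3554986
g(0.5445014) = 0.0876387
x3 = 0.5445014 − 0.0876387·(-0.3554986)/(0.7350287) = 0.5868881;  |Δ| = 0.0423867
g(0.5868881) = 0.0051558
x4 = 0.5868881 − 0.0051558·(0.0423867)/(-0.0824829) = 0.5895376;  |Δ| = 0.0026495
g(0.5895376) = -0.0000501
x5 = 0.5895376 − (-0.0000501)·(0.0026495)/(-0.0052059) = 0.5895121;  |Δ| = 0.0000255
|x5 − x4| = 0.0000255 < 0.0001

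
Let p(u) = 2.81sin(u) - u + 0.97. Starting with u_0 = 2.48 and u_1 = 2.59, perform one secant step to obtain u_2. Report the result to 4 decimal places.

p(2.48) = 0.216392, p(2.59) = -0.147435
u_2 = 2.590000 − (-0.147435)·(2.590000 − 2.480000) / (-0.147435 − 0.216392) = 2.590000 − (-0.016218)/(-0.363827) = 2.545424

2.5454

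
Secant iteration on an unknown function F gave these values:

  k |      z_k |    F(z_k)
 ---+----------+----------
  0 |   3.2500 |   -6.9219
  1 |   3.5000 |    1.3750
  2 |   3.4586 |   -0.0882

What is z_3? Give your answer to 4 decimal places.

3.4611

z_3 = 3.4586 − (-0.0882)·(3.4586 − 3.5000) / (-0.0882 − 1.3750)
   = 3.4586 − (0.003651)/(-1.463200) = 3.461096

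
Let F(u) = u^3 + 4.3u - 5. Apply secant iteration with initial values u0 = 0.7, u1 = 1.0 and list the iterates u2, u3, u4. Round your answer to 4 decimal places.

0.9538, 0.9581, 0.9582

F(0.7) = -1.647000, F(1.0) = 0.300000
u2 = 1.000000 − 0.300000·(1.000000 − 0.700000) / (0.300000 − (-1.647000)) = 1.000000 − (0.090000)/(1.947000) = 0.953775
F(0.953775) = -0.031131
u3 = 0.953775 − (-0.031131)·(0.953775 − 1.000000) / (-0.031131 − 0.300000) = 0.953775 − (0.001439)/(-0.331131) = 0.958121
F(0.958121) = -0.000530
u4 = 0.958121 − (-0.000530)·(0.958121 − 0.953775) / (-0.000530 − (-0.031131)) = 0.958121 − (-0.000002)/(0.030601) = 0.958196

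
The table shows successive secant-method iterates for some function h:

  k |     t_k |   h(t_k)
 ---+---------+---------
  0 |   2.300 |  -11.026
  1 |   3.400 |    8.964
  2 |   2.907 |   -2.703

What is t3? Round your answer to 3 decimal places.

t3 = 2.907 − (-2.703)·(2.907 − 3.400) / (-2.703 − 8.964)
   = 2.907 − (1.33258)/(-11.66700) = 3.02122

3.021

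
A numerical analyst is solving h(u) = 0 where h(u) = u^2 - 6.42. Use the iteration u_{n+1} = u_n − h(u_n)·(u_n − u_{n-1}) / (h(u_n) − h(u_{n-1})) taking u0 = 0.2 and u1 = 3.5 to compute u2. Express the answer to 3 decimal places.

1.924

h(0.2) = -6.38000, h(3.5) = 5.83000
u2 = 3.50000 − 5.83000·(3.50000 − 0.20000) / (5.83000 − (-6.38000)) = 3.50000 − (19.23900)/(12.21000) = 1.92432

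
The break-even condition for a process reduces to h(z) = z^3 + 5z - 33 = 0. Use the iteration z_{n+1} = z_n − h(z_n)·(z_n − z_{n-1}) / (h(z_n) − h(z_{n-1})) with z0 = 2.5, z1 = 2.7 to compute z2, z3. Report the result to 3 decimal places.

h(2.5) = -4.87500, h(2.7) = 0.18300
z2 = 2.70000 − 0.18300·(2.70000 − 2.50000) / (0.18300 − (-4.87500)) = 2.70000 − (0.03660)/(5.05800) = 2.69276
h(2.69276) = -0.01101
z3 = 2.69276 − (-0.01101)·(2.69276 − 2.70000) / (-0.01101 − 0.18300) = 2.69276 − (0.00008)/(-0.19401) = 2.69317

2.693, 2.693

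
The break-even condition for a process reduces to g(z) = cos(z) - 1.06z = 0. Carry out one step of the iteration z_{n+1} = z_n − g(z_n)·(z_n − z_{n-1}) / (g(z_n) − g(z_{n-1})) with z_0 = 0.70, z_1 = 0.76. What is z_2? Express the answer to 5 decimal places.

0.71323

g(0.70) = 0.0228422, g(0.76) = -0.0807640
z_2 = 0.7600000 − (-0.0807640)·(0.7600000 − 0.7000000) / (-0.0807640 − 0.0228422) = 0.7600000 − (-0.0048458)/(-0.1036062) = 0.7132283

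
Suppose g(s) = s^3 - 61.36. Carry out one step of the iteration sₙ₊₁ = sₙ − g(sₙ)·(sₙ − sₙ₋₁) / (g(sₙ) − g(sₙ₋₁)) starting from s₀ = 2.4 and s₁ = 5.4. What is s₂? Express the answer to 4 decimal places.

3.3928

g(2.4) = -47.536000, g(5.4) = 96.104000
s₂ = 5.400000 − 96.104000·(5.400000 − 2.400000) / (96.104000 − (-47.536000)) = 5.400000 − (288.312000)/(143.640000) = 3.392815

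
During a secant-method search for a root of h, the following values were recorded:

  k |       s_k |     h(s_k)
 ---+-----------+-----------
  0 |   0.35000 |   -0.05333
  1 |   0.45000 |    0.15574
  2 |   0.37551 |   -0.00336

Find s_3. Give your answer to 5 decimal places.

0.37708

s_3 = 0.37551 − (-0.00336)·(0.37551 − 0.45000) / (-0.00336 − 0.15574)
   = 0.37551 − (0.0002503)/(-0.1591000) = 0.3770831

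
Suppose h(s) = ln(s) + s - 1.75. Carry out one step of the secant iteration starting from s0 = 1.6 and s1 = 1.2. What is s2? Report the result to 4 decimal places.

h(1.6) = 0.320004, h(1.2) = -0.367678
s2 = 1.200000 − (-0.367678)·(1.200000 − 1.600000) / (-0.367678 − 0.320004) = 1.200000 − (0.147071)/(-0.687682) = 1.413865

1.4139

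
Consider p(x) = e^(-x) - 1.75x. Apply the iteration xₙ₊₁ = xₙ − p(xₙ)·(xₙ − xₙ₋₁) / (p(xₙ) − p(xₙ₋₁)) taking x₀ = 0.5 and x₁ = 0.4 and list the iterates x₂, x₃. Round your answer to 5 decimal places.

p(0.5) = -0.2684693, p(0.4) = -0.0296800
x₂ = 0.4000000 − (-0.0296800)·(0.4000000 − 0.5000000) / (-0.0296800 − (-0.2684693)) = 0.4000000 − (0.0029680)/(0.2387894) = 0.3875707
p(0.3875707) = 0.0004550
x₃ = 0.3875707 − 0.0004550·(0.3875707 − 0.4000000) / (0.0004550 − (-0.0296800)) = 0.3875707 − (-0.0000057)/(0.0301350) = 0.3877583

0.38757, 0.38776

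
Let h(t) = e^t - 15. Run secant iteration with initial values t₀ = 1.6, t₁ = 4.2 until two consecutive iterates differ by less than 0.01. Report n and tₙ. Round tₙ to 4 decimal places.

h(1.6) = -10.046968, h(4.2) = 51.686331
t₂ = 4.200000 − 51.686331·(2.600000)/(61.733299) = 2.023145;  |Δ| = 2.176855
h(2.023145) = -7.437932
t₃ = 2.023145 − (-7.437932)·(-2.176855)/(-59.124263) = 2.296997;  |Δ| = 0.273852
h(2.296997) = -5.055728
t₄ = 2.296997 − (-5.055728)·(0.273852)/(2.382205) = 2.878190;  |Δ| = 0.581193
h(2.878190) = 2.782061
t₅ = 2.878190 − 2.782061·(0.581193)/(7.837788) = 2.671893;  |Δ| = 0.206297
h(2.671893) = -0.532674
t₆ = 2.671893 − (-0.532674)·(-0.206297)/(-3.314734) = 2.705044;  |Δ| = 0.033152
h(2.705044) = -0.045018
t₇ = 2.705044 − (-0.045018)·(0.033152)/(0.487656) = 2.708105;  |Δ| = 0.003060
|t₇ − t₆| = 0.003060 < 0.01

n = 7, tₙ = 2.7081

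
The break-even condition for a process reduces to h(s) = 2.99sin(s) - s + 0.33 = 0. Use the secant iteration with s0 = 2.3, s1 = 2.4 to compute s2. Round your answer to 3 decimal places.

h(2.3) = 0.25966, h(2.4) = -0.05037
s2 = 2.40000 − (-0.05037)·(2.40000 − 2.30000) / (-0.05037 − 0.25966) = 2.40000 − (-0.00504)/(-0.31002) = 2.38375

2.384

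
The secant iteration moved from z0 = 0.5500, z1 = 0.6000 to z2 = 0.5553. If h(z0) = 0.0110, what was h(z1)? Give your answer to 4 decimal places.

-0.0928

The secant line through (0.5500, 0.0110) and (0.6000, h(z1)) crosses zero at z2 = 0.5553.
So (0.5500, 0.0110), (0.6000, h(z1)), (0.5553, 0) are collinear:
h(z1) = 0.0110 · (0.6000 − 0.5553) / (0.5500 − 0.5553) = 0.0110 · (0.044700)/(-0.005300) = -0.092774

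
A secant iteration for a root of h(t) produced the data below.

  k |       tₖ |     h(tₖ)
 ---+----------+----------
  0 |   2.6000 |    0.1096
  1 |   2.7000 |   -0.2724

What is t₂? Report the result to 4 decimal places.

2.6287

t₂ = 2.7000 − (-0.2724)·(2.7000 − 2.6000) / (-0.2724 − 0.1096)
   = 2.7000 − (-0.027240)/(-0.382000) = 2.628691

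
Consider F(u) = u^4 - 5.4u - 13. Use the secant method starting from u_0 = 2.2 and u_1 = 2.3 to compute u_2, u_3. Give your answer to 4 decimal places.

F(2.2) = -1.454400, F(2.3) = 2.564100
u_2 = 2.300000 − 2.564100·(2.300000 − 2.200000) / (2.564100 − (-1.454400)) = 2.300000 − (0.256410)/(4.018500) = 2.236193
F(2.236193) = -0.069866
u_3 = 2.236193 − (-0.069866)·(2.236193 − 2.300000) / (-0.069866 − 2.564100) = 2.236193 − (0.004458)/(-2.633966) = 2.237885

2.2362, 2.2379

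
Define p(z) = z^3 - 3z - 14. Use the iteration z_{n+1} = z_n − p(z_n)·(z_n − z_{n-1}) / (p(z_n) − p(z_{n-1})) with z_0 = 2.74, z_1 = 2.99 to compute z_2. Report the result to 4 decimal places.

p(2.74) = -1.649176, p(2.99) = 3.760899
z_2 = 2.990000 − 3.760899·(2.990000 − 2.740000) / (3.760899 − (-1.649176)) = 2.990000 − (0.940225)/(5.410075) = 2.816209

2.8162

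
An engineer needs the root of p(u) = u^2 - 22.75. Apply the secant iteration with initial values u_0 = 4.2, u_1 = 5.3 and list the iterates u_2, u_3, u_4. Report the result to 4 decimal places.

4.7379, 4.7680, 4.7697

p(4.2) = -5.110000, p(5.3) = 5.340000
u_2 = 5.300000 − 5.340000·(5.300000 − 4.200000) / (5.340000 − (-5.110000)) = 5.300000 − (5.874000)/(10.450000) = 4.737895
p(4.737895) = -0.302353
u_3 = 4.737895 − (-0.302353)·(4.737895 − 5.300000) / (-0.302353 − 5.340000) = 4.737895 − (0.169954)/(-5.642353) = 4.768016
p(4.768016) = -0.016024
u_4 = 4.768016 − (-0.016024)·(4.768016 − 4.737895) / (-0.016024 − (-0.302353)) = 4.768016 − (-0.000483)/(0.286329) = 4.769702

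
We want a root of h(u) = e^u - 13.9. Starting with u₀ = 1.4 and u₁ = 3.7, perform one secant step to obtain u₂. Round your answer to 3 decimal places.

h(1.4) = -9.84480, h(3.7) = 26.54730
u₂ = 3.70000 − 26.54730·(3.70000 − 1.40000) / (26.54730 − (-9.84480)) = 3.70000 − (61.05880)/(36.39210) = 2.02220

2.022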